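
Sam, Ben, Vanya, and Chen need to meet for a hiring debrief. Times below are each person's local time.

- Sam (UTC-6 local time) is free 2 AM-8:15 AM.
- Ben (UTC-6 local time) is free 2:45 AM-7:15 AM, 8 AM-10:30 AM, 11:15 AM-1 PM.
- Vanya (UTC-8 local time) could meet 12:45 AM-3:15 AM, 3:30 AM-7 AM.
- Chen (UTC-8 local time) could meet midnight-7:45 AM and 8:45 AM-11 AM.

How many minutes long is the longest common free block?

Sam in UTC: 08:00-14:15 (add 6h to convert from UTC-6).
Ben in UTC: 08:45-13:15, 14:00-16:30, 17:15-19:00 (add 6h to convert from UTC-6).
Vanya in UTC: 08:45-11:15, 11:30-15:00 (add 8h to convert from UTC-8).
Chen in UTC: 08:00-15:45, 16:45-19:00 (add 8h to convert from UTC-8).
Sam ∩ Ben: 08:45-13:15, 14:00-14:15.
Sam ∩ Ben ∩ Vanya: 08:45-11:15, 11:30-13:15, 14:00-14:15.
Sam ∩ Ben ∩ Vanya ∩ Chen: 08:45-11:15, 11:30-13:15, 14:00-14:15.
The longest is 08:45-11:15 at 150 minutes.

150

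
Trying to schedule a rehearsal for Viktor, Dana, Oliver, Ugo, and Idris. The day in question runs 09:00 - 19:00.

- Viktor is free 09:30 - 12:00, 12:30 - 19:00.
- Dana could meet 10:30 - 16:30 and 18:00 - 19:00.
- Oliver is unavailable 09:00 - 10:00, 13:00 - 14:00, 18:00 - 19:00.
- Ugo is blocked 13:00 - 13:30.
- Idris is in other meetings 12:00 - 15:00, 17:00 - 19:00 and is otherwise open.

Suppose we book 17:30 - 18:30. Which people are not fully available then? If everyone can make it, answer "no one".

Viktor free: 09:30-12:00, 12:30-19:00.
Dana free: 10:30-16:30, 18:00-19:00.
Oliver free: 10:00-13:00, 14:00-18:00 (invert busy blocks within the working day).
Ugo free: 09:00-13:00, 13:30-19:00 (invert busy blocks within the working day).
Idris free: 09:00-12:00, 15:00-17:00 (invert busy blocks within the working day).
Viktor: free for 17:30-18:30. Dana: not fully free for 17:30-18:30. Oliver: not fully free for 17:30-18:30. Ugo: free for 17:30-18:30. Idris: not fully free for 17:30-18:30.

Dana, Idris, Oliver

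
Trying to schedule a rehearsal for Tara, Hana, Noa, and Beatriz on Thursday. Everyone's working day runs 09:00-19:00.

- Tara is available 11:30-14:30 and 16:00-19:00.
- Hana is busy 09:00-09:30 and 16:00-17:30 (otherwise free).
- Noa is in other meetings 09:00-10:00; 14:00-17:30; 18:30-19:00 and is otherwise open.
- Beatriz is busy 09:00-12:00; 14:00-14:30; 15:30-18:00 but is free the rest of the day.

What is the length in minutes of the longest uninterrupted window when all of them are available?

Tara free: 11:30-14:30, 16:00-19:00.
Hana free: 09:30-16:00, 17:30-19:00 (invert busy blocks within the working day).
Noa free: 10:00-14:00, 17:30-18:30 (invert busy blocks within the working day).
Beatriz free: 12:00-14:00, 14:30-15:30, 18:00-19:00 (invert busy blocks within the working day).
Tara ∩ Hana: 11:30-14:30, 17:30-19:00.
Tara ∩ Hana ∩ Noa: 11:30-14:00, 17:30-18:30.
Tara ∩ Hana ∩ Noa ∩ Beatriz: 12:00-14:00, 18:00-18:30.
Those are the intersection windows.
The longest is 12:00-14:00 at 120 minutes.

120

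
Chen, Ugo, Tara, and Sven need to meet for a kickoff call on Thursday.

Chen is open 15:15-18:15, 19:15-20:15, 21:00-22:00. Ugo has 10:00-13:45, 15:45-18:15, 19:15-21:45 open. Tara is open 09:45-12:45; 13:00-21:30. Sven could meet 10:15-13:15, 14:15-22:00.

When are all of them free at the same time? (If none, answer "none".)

Chen ∩ Ugo: 15:45-18:15, 19:15-20:15, 21:00-21:45.
Chen ∩ Ugo ∩ Tara: 15:45-18:15, 19:15-20:15, 21:00-21:30.
Chen ∩ Ugo ∩ Tara ∩ Sven: 15:45-18:15, 19:15-20:15, 21:00-21:30.

15:45-18:15, 19:15-20:15, 21:00-21:30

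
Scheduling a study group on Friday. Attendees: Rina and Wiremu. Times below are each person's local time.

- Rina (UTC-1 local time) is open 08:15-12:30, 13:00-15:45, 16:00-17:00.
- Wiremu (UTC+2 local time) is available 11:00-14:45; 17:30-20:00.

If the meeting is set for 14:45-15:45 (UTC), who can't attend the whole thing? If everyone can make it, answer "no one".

Rina in UTC: 09:15-13:30, 14:00-16:45, 17:00-18:00 (add 1h to convert from UTC-1).
Wiremu in UTC: 09:00-12:45, 15:30-18:00 (subtract 2h to convert from UTC+2).
Rina: free for 14:45-15:45. Wiremu: not fully free for 14:45-15:45.

Wiremu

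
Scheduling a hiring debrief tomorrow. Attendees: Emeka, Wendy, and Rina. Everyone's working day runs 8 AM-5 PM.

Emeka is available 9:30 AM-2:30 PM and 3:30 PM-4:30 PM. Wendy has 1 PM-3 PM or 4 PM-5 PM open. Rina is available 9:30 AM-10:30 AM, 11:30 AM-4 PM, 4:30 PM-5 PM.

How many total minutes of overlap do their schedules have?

Emeka ∩ Wendy: 13:00-14:30, 16:00-16:30.
Emeka ∩ Wendy ∩ Rina: 13:00-14:30.
Those are the intersection windows.
That's a single block of 90 minutes.

90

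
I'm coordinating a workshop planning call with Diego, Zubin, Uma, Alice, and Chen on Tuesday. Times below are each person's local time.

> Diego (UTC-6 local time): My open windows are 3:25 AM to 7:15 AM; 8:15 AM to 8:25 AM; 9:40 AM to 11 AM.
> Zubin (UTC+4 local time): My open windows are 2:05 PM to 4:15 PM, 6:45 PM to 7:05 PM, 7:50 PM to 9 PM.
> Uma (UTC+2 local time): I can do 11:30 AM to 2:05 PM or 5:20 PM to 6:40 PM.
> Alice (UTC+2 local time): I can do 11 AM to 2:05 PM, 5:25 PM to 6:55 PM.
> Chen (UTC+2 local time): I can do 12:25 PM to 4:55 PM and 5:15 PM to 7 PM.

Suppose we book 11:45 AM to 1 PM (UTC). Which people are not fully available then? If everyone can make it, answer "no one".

Alice, Uma, Zubin

Diego in UTC: 09:25-13:15, 14:15-14:25, 15:40-17:00 (add 6h to convert from UTC-6).
Zubin in UTC: 10:05-12:15, 14:45-15:05, 15:50-17:00 (subtract 4h to convert from UTC+4).
Uma in UTC: 09:30-12:05, 15:20-16:40 (subtract 2h to convert from UTC+2).
Alice in UTC: 09:00-12:05, 15:25-16:55 (subtract 2h to convert from UTC+2).
Chen in UTC: 10:25-14:55, 15:15-17:00 (subtract 2h to convert from UTC+2).
Diego: free for 11:45-13:00. Zubin: not fully free for 11:45-13:00. Uma: not fully free for 11:45-13:00. Alice: not fully free for 11:45-13:00. Chen: free for 11:45-13:00.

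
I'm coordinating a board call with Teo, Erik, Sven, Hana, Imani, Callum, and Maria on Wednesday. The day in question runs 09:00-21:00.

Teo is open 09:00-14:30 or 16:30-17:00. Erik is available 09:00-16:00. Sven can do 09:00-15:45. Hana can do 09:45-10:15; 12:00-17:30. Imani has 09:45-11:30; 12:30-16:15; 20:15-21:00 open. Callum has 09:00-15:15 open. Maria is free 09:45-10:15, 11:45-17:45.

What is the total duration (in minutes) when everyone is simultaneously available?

Teo ∩ Erik: 09:00-14:30.
Teo ∩ Erik ∩ Sven: 09:00-14:30.
Teo ∩ Erik ∩ Sven ∩ Hana: 09:45-10:15, 12:00-14:30.
Teo ∩ Erik ∩ Sven ∩ Hana ∩ Imani: 09:45-10:15, 12:30-14:30.
Teo ∩ Erik ∩ Sven ∩ Hana ∩ Imani ∩ Callum: 09:45-10:15, 12:30-14:30.
Teo ∩ Erik ∩ Sven ∩ Hana ∩ Imani ∩ Callum ∩ Maria: 09:45-10:15, 12:30-14:30.
Summing the common windows: 30 + 120 = 150 minutes.

150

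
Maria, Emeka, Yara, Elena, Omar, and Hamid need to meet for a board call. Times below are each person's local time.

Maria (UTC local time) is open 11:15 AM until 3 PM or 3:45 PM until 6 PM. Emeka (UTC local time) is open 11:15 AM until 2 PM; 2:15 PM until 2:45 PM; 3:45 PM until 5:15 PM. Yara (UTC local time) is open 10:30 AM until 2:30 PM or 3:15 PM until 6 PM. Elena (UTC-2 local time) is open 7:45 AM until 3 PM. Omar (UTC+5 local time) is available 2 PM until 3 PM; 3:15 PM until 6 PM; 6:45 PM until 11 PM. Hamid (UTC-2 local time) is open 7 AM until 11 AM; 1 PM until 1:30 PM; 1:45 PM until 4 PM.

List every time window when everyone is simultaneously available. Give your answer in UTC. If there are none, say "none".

Maria in UTC: 11:15-15:00, 15:45-18:00.
Emeka in UTC: 11:15-14:00, 14:15-14:45, 15:45-17:15.
Yara in UTC: 10:30-14:30, 15:15-18:00.
Elena in UTC: 09:45-17:00 (add 2h to convert from UTC-2).
Omar in UTC: 09:00-10:00, 10:15-13:00, 13:45-18:00 (subtract 5h to convert from UTC+5).
Hamid in UTC: 09:00-13:00, 15:00-15:30, 15:45-18:00 (add 2h to convert from UTC-2).
Maria ∩ Emeka: 11:15-14:00, 14:15-14:45, 15:45-17:15.
Maria ∩ Emeka ∩ Yara: 11:15-14:00, 14:15-14:30, 15:45-17:15.
Maria ∩ Emeka ∩ Yara ∩ Elena: 11:15-14:00, 14:15-14:30, 15:45-17:00.
Maria ∩ Emeka ∩ Yara ∩ Elena ∩ Omar: 11:15-13:00, 13:45-14:00, 14:15-14:30, 15:45-17:00.
Maria ∩ Emeka ∩ Yara ∩ Elena ∩ Omar ∩ Hamid: 11:15-13:00, 15:45-17:00.
So the common availability across everyone is 11:15-13:00, 15:45-17:00.

11:15-13:00, 15:45-17:00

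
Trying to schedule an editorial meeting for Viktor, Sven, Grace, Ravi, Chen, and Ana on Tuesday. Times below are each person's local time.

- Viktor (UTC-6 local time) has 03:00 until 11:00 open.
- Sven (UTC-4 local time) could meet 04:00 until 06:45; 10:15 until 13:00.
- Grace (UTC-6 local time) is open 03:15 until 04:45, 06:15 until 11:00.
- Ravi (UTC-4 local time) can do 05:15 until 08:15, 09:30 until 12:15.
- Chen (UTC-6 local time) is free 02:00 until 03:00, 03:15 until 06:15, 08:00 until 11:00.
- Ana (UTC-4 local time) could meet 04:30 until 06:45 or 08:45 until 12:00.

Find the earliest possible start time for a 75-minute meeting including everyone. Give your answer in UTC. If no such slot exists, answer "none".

Viktor in UTC: 09:00-17:00 (add 6h to convert from UTC-6).
Sven in UTC: 08:00-10:45, 14:15-17:00 (add 4h to convert from UTC-4).
Grace in UTC: 09:15-10:45, 12:15-17:00 (add 6h to convert from UTC-6).
Ravi in UTC: 09:15-12:15, 13:30-16:15 (add 4h to convert from UTC-4).
Chen in UTC: 08:00-09:00, 09:15-12:15, 14:00-17:00 (add 6h to convert from UTC-6).
Ana in UTC: 08:30-10:45, 12:45-16:00 (add 4h to convert from UTC-4).
Viktor ∩ Sven: 09:00-10:45, 14:15-17:00.
Viktor ∩ Sven ∩ Grace: 09:15-10:45, 14:15-17:00.
Viktor ∩ Sven ∩ Grace ∩ Ravi: 09:15-10:45, 14:15-16:15.
Viktor ∩ Sven ∩ Grace ∩ Ravi ∩ Chen: 09:15-10:45, 14:15-16:15.
Viktor ∩ Sven ∩ Grace ∩ Ravi ∩ Chen ∩ Ana: 09:15-10:45, 14:15-16:00.
So the common availability across everyone is 09:15-10:45, 14:15-16:00.
The first common window of at least 75 minutes is 09:15-10:45, so the earliest start is 09:15.

09:15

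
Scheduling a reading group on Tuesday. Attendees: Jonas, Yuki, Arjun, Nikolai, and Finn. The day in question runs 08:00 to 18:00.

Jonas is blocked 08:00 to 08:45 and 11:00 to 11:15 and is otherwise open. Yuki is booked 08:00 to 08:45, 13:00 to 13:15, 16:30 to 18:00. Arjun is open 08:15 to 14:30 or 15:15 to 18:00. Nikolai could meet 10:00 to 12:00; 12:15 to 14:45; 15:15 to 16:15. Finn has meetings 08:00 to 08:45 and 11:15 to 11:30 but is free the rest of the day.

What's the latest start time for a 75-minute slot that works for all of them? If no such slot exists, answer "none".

13:15

Jonas free: 08:45-11:00, 11:15-18:00 (invert busy blocks within the working day).
Yuki free: 08:45-13:00, 13:15-16:30 (invert busy blocks within the working day).
Arjun free: 08:15-14:30, 15:15-18:00.
Nikolai free: 10:00-12:00, 12:15-14:45, 15:15-16:15.
Finn free: 08:45-11:15, 11:30-18:00 (invert busy blocks within the working day).
Jonas ∩ Yuki: 08:45-11:00, 11:15-13:00, 13:15-16:30.
Jonas ∩ Yuki ∩ Arjun: 08:45-11:00, 11:15-13:00, 13:15-14:30, 15:15-16:30.
Jonas ∩ Yuki ∩ Arjun ∩ Nikolai: 10:00-11:00, 11:15-12:00, 12:15-13:00, 13:15-14:30, 15:15-16:15.
Jonas ∩ Yuki ∩ Arjun ∩ Nikolai ∩ Finn: 10:00-11:00, 11:30-12:00, 12:15-13:00, 13:15-14:30, 15:15-16:15.
Those are the intersection windows.
The last common window of at least 75 minutes is 13:15-14:30; a 75-minute meeting can start as late as 13:15 and still end by 14:30.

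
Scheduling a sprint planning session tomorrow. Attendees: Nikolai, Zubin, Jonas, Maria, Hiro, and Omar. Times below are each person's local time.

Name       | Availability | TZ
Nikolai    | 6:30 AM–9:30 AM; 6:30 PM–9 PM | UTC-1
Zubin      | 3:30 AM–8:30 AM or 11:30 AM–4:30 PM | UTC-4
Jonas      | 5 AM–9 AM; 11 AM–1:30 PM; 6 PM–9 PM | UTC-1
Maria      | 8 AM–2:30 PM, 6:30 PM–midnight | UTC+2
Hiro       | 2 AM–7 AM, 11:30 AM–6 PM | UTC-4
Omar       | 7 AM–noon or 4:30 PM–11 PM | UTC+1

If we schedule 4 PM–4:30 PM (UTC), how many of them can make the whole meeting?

3

Nikolai in UTC: 07:30-10:30, 19:30-22:00 (add 1h to convert from UTC-1).
Zubin in UTC: 07:30-12:30, 15:30-20:30 (add 4h to convert from UTC-4).
Jonas in UTC: 06:00-10:00, 12:00-14:30, 19:00-22:00 (add 1h to convert from UTC-1).
Maria in UTC: 06:00-12:30, 16:30-22:00 (subtract 2h to convert from UTC+2).
Hiro in UTC: 06:00-11:00, 15:30-22:00 (add 4h to convert from UTC-4).
Omar in UTC: 06:00-11:00, 15:30-22:00 (subtract 1h to convert from UTC+1).
Zubin, Hiro, and Omar can make the full 16:00-16:30 slot — that's 3.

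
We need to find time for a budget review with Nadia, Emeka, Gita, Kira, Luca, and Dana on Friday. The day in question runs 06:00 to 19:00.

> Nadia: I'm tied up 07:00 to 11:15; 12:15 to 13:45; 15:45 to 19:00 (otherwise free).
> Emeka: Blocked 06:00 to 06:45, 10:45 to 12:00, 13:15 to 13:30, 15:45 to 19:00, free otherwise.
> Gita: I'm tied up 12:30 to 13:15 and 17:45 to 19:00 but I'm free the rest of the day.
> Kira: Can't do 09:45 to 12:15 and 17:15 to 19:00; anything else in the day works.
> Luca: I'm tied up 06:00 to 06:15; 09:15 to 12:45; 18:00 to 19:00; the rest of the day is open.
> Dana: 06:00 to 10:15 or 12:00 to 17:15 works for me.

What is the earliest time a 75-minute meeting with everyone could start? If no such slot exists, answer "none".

13:45

Nadia free: 06:00-07:00, 11:15-12:15, 13:45-15:45 (invert busy blocks within the working day).
Emeka free: 06:45-10:45, 12:00-13:15, 13:30-15:45 (invert busy blocks within the working day).
Gita free: 06:00-12:30, 13:15-17:45 (invert busy blocks within the working day).
Kira free: 06:00-09:45, 12:15-17:15 (invert busy blocks within the working day).
Luca free: 06:15-09:15, 12:45-18:00 (invert busy blocks within the working day).
Dana free: 06:00-10:15, 12:00-17:15.
Nadia ∩ Emeka: 06:45-07:00, 12:00-12:15, 13:45-15:45.
Nadia ∩ Emeka ∩ Gita: 06:45-07:00, 12:00-12:15, 13:45-15:45.
Nadia ∩ Emeka ∩ Gita ∩ Kira: 06:45-07:00, 13:45-15:45.
Nadia ∩ Emeka ∩ Gita ∩ Kira ∩ Luca: 06:45-07:00, 13:45-15:45.
Nadia ∩ Emeka ∩ Gita ∩ Kira ∩ Luca ∩ Dana: 06:45-07:00, 13:45-15:45.
Those are the intersection windows.
The first common window of at least 75 minutes is 13:45-15:45, so the earliest start is 13:45.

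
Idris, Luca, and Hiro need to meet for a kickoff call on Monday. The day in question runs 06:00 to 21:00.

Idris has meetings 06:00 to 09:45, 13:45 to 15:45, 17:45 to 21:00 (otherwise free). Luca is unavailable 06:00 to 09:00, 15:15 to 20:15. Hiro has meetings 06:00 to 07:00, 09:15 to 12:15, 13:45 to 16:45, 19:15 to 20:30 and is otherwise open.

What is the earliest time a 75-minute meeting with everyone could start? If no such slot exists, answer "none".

Idris free: 09:45-13:45, 15:45-17:45 (invert busy blocks within the working day).
Luca free: 09:00-15:15, 20:15-21:00 (invert busy blocks within the working day).
Hiro free: 07:00-09:15, 12:15-13:45, 16:45-19:15, 20:30-21:00 (invert busy blocks within the working day).
Idris ∩ Luca: 09:45-13:45.
Idris ∩ Luca ∩ Hiro: 12:15-13:45.
The first common window of at least 75 minutes is 12:15-13:45, so the earliest start is 12:15.

12:15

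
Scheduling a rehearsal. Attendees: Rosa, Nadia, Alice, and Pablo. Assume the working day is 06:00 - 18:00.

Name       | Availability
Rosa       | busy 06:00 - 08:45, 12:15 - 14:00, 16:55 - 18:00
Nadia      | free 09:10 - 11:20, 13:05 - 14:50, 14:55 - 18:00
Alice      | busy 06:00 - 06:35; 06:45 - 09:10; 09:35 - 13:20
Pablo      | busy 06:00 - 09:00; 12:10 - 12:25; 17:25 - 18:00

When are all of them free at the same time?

09:10-09:35, 14:00-14:50, 14:55-16:55

Rosa free: 08:45-12:15, 14:00-16:55 (invert busy blocks within the working day).
Nadia free: 09:10-11:20, 13:05-14:50, 14:55-18:00.
Alice free: 06:35-06:45, 09:10-09:35, 13:20-18:00 (invert busy blocks within the working day).
Pablo free: 09:00-12:10, 12:25-17:25 (invert busy blocks within the working day).
Rosa ∩ Nadia: 09:10-11:20, 14:00-14:50, 14:55-16:55.
Rosa ∩ Nadia ∩ Alice: 09:10-09:35, 14:00-14:50, 14:55-16:55.
Rosa ∩ Nadia ∩ Alice ∩ Pablo: 09:10-09:35, 14:00-14:50, 14:55-16:55.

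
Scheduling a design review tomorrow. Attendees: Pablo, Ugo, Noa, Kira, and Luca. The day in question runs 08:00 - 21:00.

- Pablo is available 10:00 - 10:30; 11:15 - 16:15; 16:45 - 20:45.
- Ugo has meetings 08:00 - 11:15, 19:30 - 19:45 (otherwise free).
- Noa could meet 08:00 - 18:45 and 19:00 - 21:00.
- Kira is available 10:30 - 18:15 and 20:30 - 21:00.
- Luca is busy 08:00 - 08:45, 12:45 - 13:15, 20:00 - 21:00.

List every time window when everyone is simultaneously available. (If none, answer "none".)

11:15-12:45, 13:15-16:15, 16:45-18:15

Pablo free: 10:00-10:30, 11:15-16:15, 16:45-20:45.
Ugo free: 11:15-19:30, 19:45-21:00 (invert busy blocks within the working day).
Noa free: 08:00-18:45, 19:00-21:00.
Kira free: 10:30-18:15, 20:30-21:00.
Luca free: 08:45-12:45, 13:15-20:00 (invert busy blocks within the working day).
Pablo ∩ Ugo: 11:15-16:15, 16:45-19:30, 19:45-20:45.
Pablo ∩ Ugo ∩ Noa: 11:15-16:15, 16:45-18:45, 19:00-19:30, 19:45-20:45.
Pablo ∩ Ugo ∩ Noa ∩ Kira: 11:15-16:15, 16:45-18:15, 20:30-20:45.
Pablo ∩ Ugo ∩ Noa ∩ Kira ∩ Luca: 11:15-12:45, 13:15-16:15, 16:45-18:15.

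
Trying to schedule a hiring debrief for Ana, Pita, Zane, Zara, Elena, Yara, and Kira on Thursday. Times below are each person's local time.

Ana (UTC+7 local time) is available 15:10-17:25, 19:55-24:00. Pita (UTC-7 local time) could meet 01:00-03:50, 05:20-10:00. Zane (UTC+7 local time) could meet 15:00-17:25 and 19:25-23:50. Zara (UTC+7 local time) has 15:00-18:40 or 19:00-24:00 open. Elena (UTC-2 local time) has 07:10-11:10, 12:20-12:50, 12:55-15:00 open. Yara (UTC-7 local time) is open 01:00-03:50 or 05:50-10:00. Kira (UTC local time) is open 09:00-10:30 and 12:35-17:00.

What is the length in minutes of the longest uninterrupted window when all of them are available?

Ana in UTC: 08:10-10:25, 12:55-17:00 (subtract 7h to convert from UTC+7).
Pita in UTC: 08:00-10:50, 12:20-17:00 (add 7h to convert from UTC-7).
Zane in UTC: 08:00-10:25, 12:25-16:50 (subtract 7h to convert from UTC+7).
Zara in UTC: 08:00-11:40, 12:00-17:00 (subtract 7h to convert from UTC+7).
Elena in UTC: 09:10-13:10, 14:20-14:50, 14:55-17:00 (add 2h to convert from UTC-2).
Yara in UTC: 08:00-10:50, 12:50-17:00 (add 7h to convert from UTC-7).
Kira in UTC: 09:00-10:30, 12:35-17:00.
Ana ∩ Pita: 08:10-10:25, 12:55-17:00.
Ana ∩ Pita ∩ Zane: 08:10-10:25, 12:55-16:50.
Ana ∩ Pita ∩ Zane ∩ Zara: 08:10-10:25, 12:55-16:50.
Ana ∩ Pita ∩ Zane ∩ Zara ∩ Elena: 09:10-10:25, 12:55-13:10, 14:20-14:50, 14:55-16:50.
Ana ∩ Pita ∩ Zane ∩ Zara ∩ Elena ∩ Yara: 09:10-10:25, 12:55-13:10, 14:20-14:50, 14:55-16:50.
Ana ∩ Pita ∩ Zane ∩ Zara ∩ Elena ∩ Yara ∩ Kira: 09:10-10:25, 12:55-13:10, 14:20-14:50, 14:55-16:50.
The longest is 14:55-16:50 at 115 minutes.

115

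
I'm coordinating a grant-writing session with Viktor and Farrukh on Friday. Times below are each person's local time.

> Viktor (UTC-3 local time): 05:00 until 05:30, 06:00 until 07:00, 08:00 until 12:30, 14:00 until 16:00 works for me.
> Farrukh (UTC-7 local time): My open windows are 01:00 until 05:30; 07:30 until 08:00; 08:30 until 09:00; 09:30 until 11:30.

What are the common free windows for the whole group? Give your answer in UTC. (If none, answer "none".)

Viktor in UTC: 08:00-08:30, 09:00-10:00, 11:00-15:30, 17:00-19:00 (add 3h to convert from UTC-3).
Farrukh in UTC: 08:00-12:30, 14:30-15:00, 15:30-16:00, 16:30-18:30 (add 7h to convert from UTC-7).
Viktor ∩ Farrukh: 08:00-08:30, 09:00-10:00, 11:00-12:30, 14:30-15:00, 17:00-18:30.

08:00-08:30, 09:00-10:00, 11:00-12:30, 14:30-15:00, 17:00-18:30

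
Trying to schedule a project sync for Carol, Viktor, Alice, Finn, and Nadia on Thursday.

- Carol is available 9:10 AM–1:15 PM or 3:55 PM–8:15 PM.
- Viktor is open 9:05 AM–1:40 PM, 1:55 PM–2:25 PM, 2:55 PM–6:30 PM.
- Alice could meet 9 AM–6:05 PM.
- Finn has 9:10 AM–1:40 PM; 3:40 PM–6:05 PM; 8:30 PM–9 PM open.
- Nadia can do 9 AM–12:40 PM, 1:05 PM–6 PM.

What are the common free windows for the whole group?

09:10-12:40, 13:05-13:15, 15:55-18:00

Carol ∩ Viktor: 09:10-13:15, 15:55-18:30.
Carol ∩ Viktor ∩ Alice: 09:10-13:15, 15:55-18:05.
Carol ∩ Viktor ∩ Alice ∩ Finn: 09:10-13:15, 15:55-18:05.
Carol ∩ Viktor ∩ Alice ∩ Finn ∩ Nadia: 09:10-12:40, 13:05-13:15, 15:55-18:00.
Those are the intersection windows.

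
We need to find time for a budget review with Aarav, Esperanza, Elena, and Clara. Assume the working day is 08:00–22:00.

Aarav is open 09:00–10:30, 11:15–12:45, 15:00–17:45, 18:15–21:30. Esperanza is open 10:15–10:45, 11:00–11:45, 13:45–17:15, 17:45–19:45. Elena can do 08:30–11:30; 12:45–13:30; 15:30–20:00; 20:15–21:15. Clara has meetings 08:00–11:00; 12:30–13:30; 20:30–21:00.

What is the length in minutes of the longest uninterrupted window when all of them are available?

105

Aarav free: 09:00-10:30, 11:15-12:45, 15:00-17:45, 18:15-21:30.
Esperanza free: 10:15-10:45, 11:00-11:45, 13:45-17:15, 17:45-19:45.
Elena free: 08:30-11:30, 12:45-13:30, 15:30-20:00, 20:15-21:15.
Clara free: 11:00-12:30, 13:30-20:30, 21:00-22:00 (invert busy blocks within the working day).
Aarav ∩ Esperanza: 10:15-10:30, 11:15-11:45, 15:00-17:15, 18:15-19:45.
Aarav ∩ Esperanza ∩ Elena: 10:15-10:30, 11:15-11:30, 15:30-17:15, 18:15-19:45.
Aarav ∩ Esperanza ∩ Elena ∩ Clara: 11:15-11:30, 15:30-17:15, 18:15-19:45.
So the common availability across everyone is 11:15-11:30, 15:30-17:15, 18:15-19:45.
The longest is 15:30-17:15 at 105 minutes.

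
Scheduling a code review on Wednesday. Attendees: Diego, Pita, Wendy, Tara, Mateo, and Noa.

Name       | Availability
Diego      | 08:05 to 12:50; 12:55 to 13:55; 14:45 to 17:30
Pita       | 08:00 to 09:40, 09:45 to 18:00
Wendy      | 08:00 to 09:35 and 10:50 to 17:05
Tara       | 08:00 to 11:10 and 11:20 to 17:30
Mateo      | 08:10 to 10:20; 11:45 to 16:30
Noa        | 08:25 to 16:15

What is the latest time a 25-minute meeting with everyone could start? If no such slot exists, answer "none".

15:50

Diego ∩ Pita: 08:05-09:40, 09:45-12:50, 12:55-13:55, 14:45-17:30.
Diego ∩ Pita ∩ Wendy: 08:05-09:35, 10:50-12:50, 12:55-13:55, 14:45-17:05.
Diego ∩ Pita ∩ Wendy ∩ Tara: 08:05-09:35, 10:50-11:10, 11:20-12:50, 12:55-13:55, 14:45-17:05.
Diego ∩ Pita ∩ Wendy ∩ Tara ∩ Mateo: 08:10-09:35, 11:45-12:50, 12:55-13:55, 14:45-16:30.
Diego ∩ Pita ∩ Wendy ∩ Tara ∩ Mateo ∩ Noa: 08:25-09:35, 11:45-12:50, 12:55-13:55, 14:45-16:15.
The last common window of at least 25 minutes is 14:45-16:15; a 25-minute meeting can start as late as 15:50 and still end by 16:15.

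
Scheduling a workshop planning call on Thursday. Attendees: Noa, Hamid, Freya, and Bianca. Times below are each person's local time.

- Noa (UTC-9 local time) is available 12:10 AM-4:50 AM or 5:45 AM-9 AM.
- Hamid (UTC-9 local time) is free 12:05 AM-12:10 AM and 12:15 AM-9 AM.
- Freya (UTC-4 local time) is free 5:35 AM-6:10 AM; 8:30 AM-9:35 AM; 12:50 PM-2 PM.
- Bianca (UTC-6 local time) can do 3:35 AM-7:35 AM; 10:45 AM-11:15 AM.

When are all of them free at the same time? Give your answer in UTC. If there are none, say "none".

09:35-10:10, 12:30-13:35, 16:50-17:15

Noa in UTC: 09:10-13:50, 14:45-18:00 (add 9h to convert from UTC-9).
Hamid in UTC: 09:05-09:10, 09:15-18:00 (add 9h to convert from UTC-9).
Freya in UTC: 09:35-10:10, 12:30-13:35, 16:50-18:00 (add 4h to convert from UTC-4).
Bianca in UTC: 09:35-13:35, 16:45-17:15 (add 6h to convert from UTC-6).
Noa ∩ Hamid: 09:15-13:50, 14:45-18:00.
Noa ∩ Hamid ∩ Freya: 09:35-10:10, 12:30-13:35, 16:50-18:00.
Noa ∩ Hamid ∩ Freya ∩ Bianca: 09:35-10:10, 12:30-13:35, 16:50-17:15.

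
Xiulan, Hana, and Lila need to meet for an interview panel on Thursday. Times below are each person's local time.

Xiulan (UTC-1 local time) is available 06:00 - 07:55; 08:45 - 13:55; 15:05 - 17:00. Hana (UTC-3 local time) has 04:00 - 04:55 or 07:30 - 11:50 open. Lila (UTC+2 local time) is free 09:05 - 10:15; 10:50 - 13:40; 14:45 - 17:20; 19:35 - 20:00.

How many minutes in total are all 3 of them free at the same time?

Xiulan in UTC: 07:00-08:55, 09:45-14:55, 16:05-18:00 (add 1h to convert from UTC-1).
Hana in UTC: 07:00-07:55, 10:30-14:50 (add 3h to convert from UTC-3).
Lila in UTC: 07:05-08:15, 08:50-11:40, 12:45-15:20, 17:35-18:00 (subtract 2h to convert from UTC+2).
Xiulan ∩ Hana: 07:00-07:55, 10:30-14:50.
Xiulan ∩ Hana ∩ Lila: 07:05-07:55, 10:30-11:40, 12:45-14:50.
Those are the intersection windows.
Summing the common windows: 50 + 70 + 125 = 245 minutes.

245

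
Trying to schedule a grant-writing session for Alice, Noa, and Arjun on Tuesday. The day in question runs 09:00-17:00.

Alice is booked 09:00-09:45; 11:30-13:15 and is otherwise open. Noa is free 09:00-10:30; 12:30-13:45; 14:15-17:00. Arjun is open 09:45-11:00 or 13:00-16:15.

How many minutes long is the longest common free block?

Alice free: 09:45-11:30, 13:15-17:00 (invert busy blocks within the working day).
Noa free: 09:00-10:30, 12:30-13:45, 14:15-17:00.
Arjun free: 09:45-11:00, 13:00-16:15.
Alice ∩ Noa: 09:45-10:30, 13:15-13:45, 14:15-17:00.
Alice ∩ Noa ∩ Arjun: 09:45-10:30, 13:15-13:45, 14:15-16:15.
The longest is 14:15-16:15 at 120 minutes.

120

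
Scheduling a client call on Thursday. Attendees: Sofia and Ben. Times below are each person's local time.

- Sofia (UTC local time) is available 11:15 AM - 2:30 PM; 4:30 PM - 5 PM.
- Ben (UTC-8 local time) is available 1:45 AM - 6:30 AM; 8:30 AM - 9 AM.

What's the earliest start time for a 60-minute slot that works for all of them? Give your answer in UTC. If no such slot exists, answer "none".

Sofia in UTC: 11:15-14:30, 16:30-17:00.
Ben in UTC: 09:45-14:30, 16:30-17:00 (add 8h to convert from UTC-8).
Sofia ∩ Ben: 11:15-14:30, 16:30-17:00.
Those are the intersection windows.
The first common window of at least 60 minutes is 11:15-14:30, so the earliest start is 11:15.

11:15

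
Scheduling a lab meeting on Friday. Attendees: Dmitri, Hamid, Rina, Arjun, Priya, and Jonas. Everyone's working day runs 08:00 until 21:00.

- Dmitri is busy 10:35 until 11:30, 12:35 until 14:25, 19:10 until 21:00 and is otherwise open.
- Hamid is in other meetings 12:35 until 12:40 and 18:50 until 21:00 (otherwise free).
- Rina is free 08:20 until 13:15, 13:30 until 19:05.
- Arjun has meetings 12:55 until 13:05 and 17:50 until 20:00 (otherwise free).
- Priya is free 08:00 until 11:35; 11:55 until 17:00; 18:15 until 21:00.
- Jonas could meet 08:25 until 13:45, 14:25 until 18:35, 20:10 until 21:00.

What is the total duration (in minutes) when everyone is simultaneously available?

330

Dmitri free: 08:00-10:35, 11:30-12:35, 14:25-19:10 (invert busy blocks within the working day).
Hamid free: 08:00-12:35, 12:40-18:50 (invert busy blocks within the working day).
Rina free: 08:20-13:15, 13:30-19:05.
Arjun free: 08:00-12:55, 13:05-17:50, 20:00-21:00 (invert busy blocks within the working day).
Priya free: 08:00-11:35, 11:55-17:00, 18:15-21:00.
Jonas free: 08:25-13:45, 14:25-18:35, 20:10-21:00.
Dmitri ∩ Hamid: 08:00-10:35, 11:30-12:35, 14:25-18:50.
Dmitri ∩ Hamid ∩ Rina: 08:20-10:35, 11:30-12:35, 14:25-18:50.
Dmitri ∩ Hamid ∩ Rina ∩ Arjun: 08:20-10:35, 11:30-12:35, 14:25-17:50.
Dmitri ∩ Hamid ∩ Rina ∩ Arjun ∩ Priya: 08:20-10:35, 11:30-11:35, 11:55-12:35, 14:25-17:00.
Dmitri ∩ Hamid ∩ Rina ∩ Arjun ∩ Priya ∩ Jonas: 08:25-10:35, 11:30-11:35, 11:55-12:35, 14:25-17:00.
Summing the common windows: 130 + 5 + 40 + 155 = 330 minutes.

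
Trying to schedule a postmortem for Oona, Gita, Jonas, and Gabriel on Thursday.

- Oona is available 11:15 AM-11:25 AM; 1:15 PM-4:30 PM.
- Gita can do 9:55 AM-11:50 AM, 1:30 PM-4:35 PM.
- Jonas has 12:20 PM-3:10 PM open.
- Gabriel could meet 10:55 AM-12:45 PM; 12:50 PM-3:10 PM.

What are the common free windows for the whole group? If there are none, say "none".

Oona ∩ Gita: 11:15-11:25, 13:30-16:30.
Oona ∩ Gita ∩ Jonas: 13:30-15:10.
Oona ∩ Gita ∩ Jonas ∩ Gabriel: 13:30-15:10.

13:30-15:10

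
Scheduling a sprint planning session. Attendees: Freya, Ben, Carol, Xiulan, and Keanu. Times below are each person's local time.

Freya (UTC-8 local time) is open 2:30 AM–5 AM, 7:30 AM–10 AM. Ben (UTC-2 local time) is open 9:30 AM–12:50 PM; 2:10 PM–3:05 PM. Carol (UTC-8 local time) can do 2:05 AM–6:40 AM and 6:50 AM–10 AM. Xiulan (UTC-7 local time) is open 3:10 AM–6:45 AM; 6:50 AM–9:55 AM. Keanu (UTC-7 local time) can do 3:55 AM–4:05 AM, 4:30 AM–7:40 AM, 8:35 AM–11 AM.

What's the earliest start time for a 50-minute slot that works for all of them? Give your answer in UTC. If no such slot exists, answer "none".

11:30

Freya in UTC: 10:30-13:00, 15:30-18:00 (add 8h to convert from UTC-8).
Ben in UTC: 11:30-14:50, 16:10-17:05 (add 2h to convert from UTC-2).
Carol in UTC: 10:05-14:40, 14:50-18:00 (add 8h to convert from UTC-8).
Xiulan in UTC: 10:10-13:45, 13:50-16:55 (add 7h to convert from UTC-7).
Keanu in UTC: 10:55-11:05, 11:30-14:40, 15:35-18:00 (add 7h to convert from UTC-7).
Freya ∩ Ben: 11:30-13:00, 16:10-17:05.
Freya ∩ Ben ∩ Carol: 11:30-13:00, 16:10-17:05.
Freya ∩ Ben ∩ Carol ∩ Xiulan: 11:30-13:00, 16:10-16:55.
Freya ∩ Ben ∩ Carol ∩ Xiulan ∩ Keanu: 11:30-13:00, 16:10-16:55.
Those are the intersection windows.
The first common window of at least 50 minutes is 11:30-13:00, so the earliest start is 11:30.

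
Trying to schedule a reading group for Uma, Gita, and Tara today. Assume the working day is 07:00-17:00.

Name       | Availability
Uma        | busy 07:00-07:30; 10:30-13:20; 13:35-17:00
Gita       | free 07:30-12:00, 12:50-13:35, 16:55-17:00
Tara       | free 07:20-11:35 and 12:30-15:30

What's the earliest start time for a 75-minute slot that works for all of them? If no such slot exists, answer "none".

07:30

Uma free: 07:30-10:30, 13:20-13:35 (invert busy blocks within the working day).
Gita free: 07:30-12:00, 12:50-13:35, 16:55-17:00.
Tara free: 07:20-11:35, 12:30-15:30.
Uma ∩ Gita: 07:30-10:30, 13:20-13:35.
Uma ∩ Gita ∩ Tara: 07:30-10:30, 13:20-13:35.
So the common availability across everyone is 07:30-10:30, 13:20-13:35.
The first common window of at least 75 minutes is 07:30-10:30, so the earliest start is 07:30.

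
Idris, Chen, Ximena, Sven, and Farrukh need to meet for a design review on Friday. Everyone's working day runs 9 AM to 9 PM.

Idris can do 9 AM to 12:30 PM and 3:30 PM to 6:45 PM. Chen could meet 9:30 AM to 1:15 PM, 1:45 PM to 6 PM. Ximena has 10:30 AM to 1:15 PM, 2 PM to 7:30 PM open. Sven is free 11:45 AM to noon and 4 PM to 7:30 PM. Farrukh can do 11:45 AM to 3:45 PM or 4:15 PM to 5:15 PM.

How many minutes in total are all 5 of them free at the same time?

75

Idris ∩ Chen: 09:30-12:30, 15:30-18:00.
Idris ∩ Chen ∩ Ximena: 10:30-12:30, 15:30-18:00.
Idris ∩ Chen ∩ Ximena ∩ Sven: 11:45-12:00, 16:00-18:00.
Idris ∩ Chen ∩ Ximena ∩ Sven ∩ Farrukh: 11:45-12:00, 16:15-17:15.
So the common availability across everyone is 11:45-12:00, 16:15-17:15.
Summing the common windows: 15 + 60 = 75 minutes.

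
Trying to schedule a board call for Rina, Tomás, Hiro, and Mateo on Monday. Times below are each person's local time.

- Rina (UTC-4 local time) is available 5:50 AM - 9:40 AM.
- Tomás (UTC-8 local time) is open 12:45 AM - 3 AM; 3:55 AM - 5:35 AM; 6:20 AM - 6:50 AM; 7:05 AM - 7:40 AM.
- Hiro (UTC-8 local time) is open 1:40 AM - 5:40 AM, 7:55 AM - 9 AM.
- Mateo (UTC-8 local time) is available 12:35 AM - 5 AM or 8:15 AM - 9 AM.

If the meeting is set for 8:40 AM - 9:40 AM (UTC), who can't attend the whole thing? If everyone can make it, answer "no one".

Hiro, Rina, Tomás

Rina in UTC: 09:50-13:40 (add 4h to convert from UTC-4).
Tomás in UTC: 08:45-11:00, 11:55-13:35, 14:20-14:50, 15:05-15:40 (add 8h to convert from UTC-8).
Hiro in UTC: 09:40-13:40, 15:55-17:00 (add 8h to convert from UTC-8).
Mateo in UTC: 08:35-13:00, 16:15-17:00 (add 8h to convert from UTC-8).
Rina: not fully free for 08:40-09:40. Tomás: not fully free for 08:40-09:40. Hiro: not fully free for 08:40-09:40. Mateo: free for 08:40-09:40.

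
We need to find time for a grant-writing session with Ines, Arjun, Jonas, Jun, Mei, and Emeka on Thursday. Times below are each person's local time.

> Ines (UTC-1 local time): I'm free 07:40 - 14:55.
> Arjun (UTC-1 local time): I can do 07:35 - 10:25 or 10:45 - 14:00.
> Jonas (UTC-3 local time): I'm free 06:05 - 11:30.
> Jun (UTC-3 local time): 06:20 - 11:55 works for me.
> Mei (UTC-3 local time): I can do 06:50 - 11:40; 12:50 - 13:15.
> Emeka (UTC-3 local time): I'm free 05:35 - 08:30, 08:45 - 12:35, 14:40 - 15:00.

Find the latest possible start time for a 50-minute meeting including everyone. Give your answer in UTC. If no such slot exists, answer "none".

Ines in UTC: 08:40-15:55 (add 1h to convert from UTC-1).
Arjun in UTC: 08:35-11:25, 11:45-15:00 (add 1h to convert from UTC-1).
Jonas in UTC: 09:05-14:30 (add 3h to convert from UTC-3).
Jun in UTC: 09:20-14:55 (add 3h to convert from UTC-3).
Mei in UTC: 09:50-14:40, 15:50-16:15 (add 3h to convert from UTC-3).
Emeka in UTC: 08:35-11:30, 11:45-15:35, 17:40-18:00 (add 3h to convert from UTC-3).
Ines ∩ Arjun: 08:40-11:25, 11:45-15:00.
Ines ∩ Arjun ∩ Jonas: 09:05-11:25, 11:45-14:30.
Ines ∩ Arjun ∩ Jonas ∩ Jun: 09:20-11:25, 11:45-14:30.
Ines ∩ Arjun ∩ Jonas ∩ Jun ∩ Mei: 09:50-11:25, 11:45-14:30.
Ines ∩ Arjun ∩ Jonas ∩ Jun ∩ Mei ∩ Emeka: 09:50-11:25, 11:45-14:30.
So the common availability across everyone is 09:50-11:25, 11:45-14:30.
The last common window of at least 50 minutes is 11:45-14:30; a 50-minute meeting can start as late as 13:40 and still end by 14:30.

13:40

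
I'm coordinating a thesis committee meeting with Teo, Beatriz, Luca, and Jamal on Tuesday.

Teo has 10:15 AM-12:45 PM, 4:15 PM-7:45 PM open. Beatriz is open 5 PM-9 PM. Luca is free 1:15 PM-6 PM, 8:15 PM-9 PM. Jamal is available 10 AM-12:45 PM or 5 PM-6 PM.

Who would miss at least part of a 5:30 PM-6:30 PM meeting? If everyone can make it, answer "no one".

Jamal, Luca

Teo: free for 17:30-18:30. Beatriz: free for 17:30-18:30. Luca: not fully free for 17:30-18:30. Jamal: not fully free for 17:30-18:30.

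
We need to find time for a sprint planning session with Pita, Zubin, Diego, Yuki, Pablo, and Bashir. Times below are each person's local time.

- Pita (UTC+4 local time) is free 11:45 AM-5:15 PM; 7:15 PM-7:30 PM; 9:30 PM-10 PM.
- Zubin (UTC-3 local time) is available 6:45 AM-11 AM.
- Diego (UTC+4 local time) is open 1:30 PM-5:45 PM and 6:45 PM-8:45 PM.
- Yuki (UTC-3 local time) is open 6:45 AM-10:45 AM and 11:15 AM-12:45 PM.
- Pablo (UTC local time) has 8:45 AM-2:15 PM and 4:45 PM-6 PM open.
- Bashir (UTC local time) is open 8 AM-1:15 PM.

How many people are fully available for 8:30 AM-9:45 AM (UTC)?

2

Pita in UTC: 07:45-13:15, 15:15-15:30, 17:30-18:00 (subtract 4h to convert from UTC+4).
Zubin in UTC: 09:45-14:00 (add 3h to convert from UTC-3).
Diego in UTC: 09:30-13:45, 14:45-16:45 (subtract 4h to convert from UTC+4).
Yuki in UTC: 09:45-13:45, 14:15-15:45 (add 3h to convert from UTC-3).
Pablo in UTC: 08:45-14:15, 16:45-18:00.
Bashir in UTC: 08:00-13:15.
Pita and Bashir can make the full 08:30-09:45 slot — that's 2.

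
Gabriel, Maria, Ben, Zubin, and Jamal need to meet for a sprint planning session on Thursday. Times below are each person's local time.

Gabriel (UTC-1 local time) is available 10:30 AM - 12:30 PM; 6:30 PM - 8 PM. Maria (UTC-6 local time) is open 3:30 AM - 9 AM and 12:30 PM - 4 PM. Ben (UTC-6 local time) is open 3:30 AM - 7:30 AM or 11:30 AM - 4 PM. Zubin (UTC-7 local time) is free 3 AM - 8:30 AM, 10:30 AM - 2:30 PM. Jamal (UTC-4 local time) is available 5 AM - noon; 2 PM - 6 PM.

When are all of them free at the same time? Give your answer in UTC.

Gabriel in UTC: 11:30-13:30, 19:30-21:00 (add 1h to convert from UTC-1).
Maria in UTC: 09:30-15:00, 18:30-22:00 (add 6h to convert from UTC-6).
Ben in UTC: 09:30-13:30, 17:30-22:00 (add 6h to convert from UTC-6).
Zubin in UTC: 10:00-15:30, 17:30-21:30 (add 7h to convert from UTC-7).
Jamal in UTC: 09:00-16:00, 18:00-22:00 (add 4h to convert from UTC-4).
Gabriel ∩ Maria: 11:30-13:30, 19:30-21:00.
Gabriel ∩ Maria ∩ Ben: 11:30-13:30, 19:30-21:00.
Gabriel ∩ Maria ∩ Ben ∩ Zubin: 11:30-13:30, 19:30-21:00.
Gabriel ∩ Maria ∩ Ben ∩ Zubin ∩ Jamal: 11:30-13:30, 19:30-21:00.

11:30-13:30, 19:30-21:00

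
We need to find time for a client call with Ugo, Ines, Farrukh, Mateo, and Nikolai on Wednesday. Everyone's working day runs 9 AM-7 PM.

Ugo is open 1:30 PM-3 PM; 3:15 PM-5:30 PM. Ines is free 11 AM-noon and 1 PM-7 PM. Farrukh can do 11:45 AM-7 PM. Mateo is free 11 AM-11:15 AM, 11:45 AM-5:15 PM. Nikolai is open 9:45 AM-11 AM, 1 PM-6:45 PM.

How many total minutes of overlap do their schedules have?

Ugo ∩ Ines: 13:30-15:00, 15:15-17:30.
Ugo ∩ Ines ∩ Farrukh: 13:30-15:00, 15:15-17:30.
Ugo ∩ Ines ∩ Farrukh ∩ Mateo: 13:30-15:00, 15:15-17:15.
Ugo ∩ Ines ∩ Farrukh ∩ Mateo ∩ Nikolai: 13:30-15:00, 15:15-17:15.
Those are the intersection windows.
Summing the common windows: 90 + 120 = 210 minutes.

210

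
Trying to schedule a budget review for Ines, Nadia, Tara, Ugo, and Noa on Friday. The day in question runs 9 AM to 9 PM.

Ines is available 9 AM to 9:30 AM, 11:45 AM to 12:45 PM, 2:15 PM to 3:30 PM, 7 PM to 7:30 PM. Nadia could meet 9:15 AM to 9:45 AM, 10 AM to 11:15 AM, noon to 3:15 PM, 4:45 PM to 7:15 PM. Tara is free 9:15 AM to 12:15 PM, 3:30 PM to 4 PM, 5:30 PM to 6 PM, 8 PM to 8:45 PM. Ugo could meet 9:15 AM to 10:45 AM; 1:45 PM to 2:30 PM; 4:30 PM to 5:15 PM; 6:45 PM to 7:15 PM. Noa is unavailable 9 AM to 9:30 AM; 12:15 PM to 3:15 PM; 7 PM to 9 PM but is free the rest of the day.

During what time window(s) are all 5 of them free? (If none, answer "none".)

Ines free: 09:00-09:30, 11:45-12:45, 14:15-15:30, 19:00-19:30.
Nadia free: 09:15-09:45, 10:00-11:15, 12:00-15:15, 16:45-19:15.
Tara free: 09:15-12:15, 15:30-16:00, 17:30-18:00, 20:00-20:45.
Ugo free: 09:15-10:45, 13:45-14:30, 16:30-17:15, 18:45-19:15.
Noa free: 09:30-12:15, 15:15-19:00 (invert busy blocks within the working day).
Ines ∩ Nadia: 09:15-09:30, 12:00-12:45, 14:15-15:15, 19:00-19:15.
Ines ∩ Nadia ∩ Tara: 09:15-09:30, 12:00-12:15.
Ines ∩ Nadia ∩ Tara ∩ Ugo: 09:15-09:30.
Ines ∩ Nadia ∩ Tara ∩ Ugo ∩ Noa: ∅.
There is no time when everyone is free.

none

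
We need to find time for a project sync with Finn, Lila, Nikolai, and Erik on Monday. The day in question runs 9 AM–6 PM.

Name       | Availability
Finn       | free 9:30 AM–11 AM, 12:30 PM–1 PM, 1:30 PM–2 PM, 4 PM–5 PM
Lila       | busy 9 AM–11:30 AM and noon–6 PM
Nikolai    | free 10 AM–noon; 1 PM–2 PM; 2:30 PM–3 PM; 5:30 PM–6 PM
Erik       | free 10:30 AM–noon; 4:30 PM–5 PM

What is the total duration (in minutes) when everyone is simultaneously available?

Finn free: 09:30-11:00, 12:30-13:00, 13:30-14:00, 16:00-17:00.
Lila free: 11:30-12:00 (invert busy blocks within the working day).
Nikolai free: 10:00-12:00, 13:00-14:00, 14:30-15:00, 17:30-18:00.
Erik free: 10:30-12:00, 16:30-17:00.
Finn ∩ Lila: ∅.
Finn ∩ Lila ∩ Nikolai: ∅.
Finn ∩ Lila ∩ Nikolai ∩ Erik: ∅.
There is no time when everyone is free.
There is no common window, so the total is 0 minutes.

0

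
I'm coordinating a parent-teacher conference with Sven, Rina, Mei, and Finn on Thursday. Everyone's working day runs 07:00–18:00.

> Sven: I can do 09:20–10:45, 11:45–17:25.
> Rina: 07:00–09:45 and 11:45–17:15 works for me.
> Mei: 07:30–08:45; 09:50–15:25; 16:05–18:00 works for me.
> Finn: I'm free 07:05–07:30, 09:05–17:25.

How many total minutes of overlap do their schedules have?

Sven ∩ Rina: 09:20-09:45, 11:45-17:15.
Sven ∩ Rina ∩ Mei: 11:45-15:25, 16:05-17:15.
Sven ∩ Rina ∩ Mei ∩ Finn: 11:45-15:25, 16:05-17:15.
Summing the common windows: 220 + 70 = 290 minutes.

290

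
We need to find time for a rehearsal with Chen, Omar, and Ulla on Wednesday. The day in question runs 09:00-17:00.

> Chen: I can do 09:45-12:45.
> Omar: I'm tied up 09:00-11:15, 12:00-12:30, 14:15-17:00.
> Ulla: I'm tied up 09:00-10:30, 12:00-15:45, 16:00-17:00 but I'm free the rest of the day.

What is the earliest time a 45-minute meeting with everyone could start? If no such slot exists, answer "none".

11:15

Chen free: 09:45-12:45.
Omar free: 11:15-12:00, 12:30-14:15 (invert busy blocks within the working day).
Ulla free: 10:30-12:00, 15:45-16:00 (invert busy blocks within the working day).
Chen ∩ Omar: 11:15-12:00, 12:30-12:45.
Chen ∩ Omar ∩ Ulla: 11:15-12:00.
So the common availability across everyone is 11:15-12:00.
The first common window of at least 45 minutes is 11:15-12:00, so the earliest start is 11:15.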